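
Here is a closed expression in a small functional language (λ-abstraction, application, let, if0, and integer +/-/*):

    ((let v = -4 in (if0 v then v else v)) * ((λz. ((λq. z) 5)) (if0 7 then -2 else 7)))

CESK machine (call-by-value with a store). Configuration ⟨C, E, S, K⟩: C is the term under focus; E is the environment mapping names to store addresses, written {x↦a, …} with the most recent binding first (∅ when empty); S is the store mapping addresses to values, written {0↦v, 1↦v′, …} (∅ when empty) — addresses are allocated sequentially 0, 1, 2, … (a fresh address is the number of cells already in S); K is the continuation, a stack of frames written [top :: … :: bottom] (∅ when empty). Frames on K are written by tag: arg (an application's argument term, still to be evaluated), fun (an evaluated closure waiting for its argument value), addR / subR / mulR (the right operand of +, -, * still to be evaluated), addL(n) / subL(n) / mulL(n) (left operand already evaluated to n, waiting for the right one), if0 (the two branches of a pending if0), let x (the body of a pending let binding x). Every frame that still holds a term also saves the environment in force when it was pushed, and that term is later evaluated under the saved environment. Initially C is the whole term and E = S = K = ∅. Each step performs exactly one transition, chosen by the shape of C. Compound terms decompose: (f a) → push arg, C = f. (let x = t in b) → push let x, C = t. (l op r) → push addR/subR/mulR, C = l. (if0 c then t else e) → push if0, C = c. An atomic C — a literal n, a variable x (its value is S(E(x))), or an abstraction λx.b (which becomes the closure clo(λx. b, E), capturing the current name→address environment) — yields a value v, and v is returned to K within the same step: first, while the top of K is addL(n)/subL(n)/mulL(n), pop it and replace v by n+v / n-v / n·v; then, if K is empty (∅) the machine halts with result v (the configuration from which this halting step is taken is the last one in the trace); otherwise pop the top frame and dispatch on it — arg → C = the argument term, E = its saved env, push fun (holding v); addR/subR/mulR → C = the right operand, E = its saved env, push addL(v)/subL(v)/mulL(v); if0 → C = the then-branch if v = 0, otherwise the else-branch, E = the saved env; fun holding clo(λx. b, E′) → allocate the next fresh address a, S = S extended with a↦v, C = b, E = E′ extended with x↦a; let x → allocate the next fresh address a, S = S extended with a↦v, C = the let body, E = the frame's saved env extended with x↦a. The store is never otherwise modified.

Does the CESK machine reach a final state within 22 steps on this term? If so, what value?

Answer: -28

Derivation:
[0] <C=((let v = -4 in (if0 v then v else v)) * ((λz. ((λq. z) 5)) (if0 7 then -2 else 7))), E=∅, S=∅, K=∅>
[1] <C=(let v = -4 in (if0 v then v else v)), E=∅, S=∅, K=[mulR]>
[2] <C=-4, E=∅, S=∅, K=[let v :: mulR]>
[3] <C=(if0 v then v else v), E={v↦0}, S={0↦-4}, K=[mulR]>
[4] <C=v, E={v↦0}, S={0↦-4}, K=[if0 :: mulR]>
[5] <C=v, E={v↦0}, S={0↦-4}, K=[mulR]>
[6] <C=((λz. ((λq. z) 5)) (if0 7 then -2 else 7)), E=∅, S={0↦-4}, K=[mulL(-4)]>
[7] <C=(λz. ((λq. z) 5)), E=∅, S={0↦-4}, K=[arg :: mulL(-4)]>
[8] <C=(if0 7 then -2 else 7), E=∅, S={0↦-4}, K=[fun :: mulL(-4)]>
[9] <C=7, E=∅, S={0↦-4}, K=[if0 :: fun :: mulL(-4)]>
[10] <C=7, E=∅, S={0↦-4}, K=[fun :: mulL(-4)]>
[11] <C=((λq. z) 5), E={z↦1}, S={0↦-4, 1↦7}, K=[mulL(-4)]>
[12] <C=(λq. z), E={z↦1}, S={0↦-4, 1↦7}, K=[arg :: mulL(-4)]>
[13] <C=5, E={z↦1}, S={0↦-4, 1↦7}, K=[fun :: mulL(-4)]>
[14] <C=z, E={q↦2, z↦1}, S={0↦-4, 1↦7, 2↦5}, K=[mulL(-4)]>
→ final value -28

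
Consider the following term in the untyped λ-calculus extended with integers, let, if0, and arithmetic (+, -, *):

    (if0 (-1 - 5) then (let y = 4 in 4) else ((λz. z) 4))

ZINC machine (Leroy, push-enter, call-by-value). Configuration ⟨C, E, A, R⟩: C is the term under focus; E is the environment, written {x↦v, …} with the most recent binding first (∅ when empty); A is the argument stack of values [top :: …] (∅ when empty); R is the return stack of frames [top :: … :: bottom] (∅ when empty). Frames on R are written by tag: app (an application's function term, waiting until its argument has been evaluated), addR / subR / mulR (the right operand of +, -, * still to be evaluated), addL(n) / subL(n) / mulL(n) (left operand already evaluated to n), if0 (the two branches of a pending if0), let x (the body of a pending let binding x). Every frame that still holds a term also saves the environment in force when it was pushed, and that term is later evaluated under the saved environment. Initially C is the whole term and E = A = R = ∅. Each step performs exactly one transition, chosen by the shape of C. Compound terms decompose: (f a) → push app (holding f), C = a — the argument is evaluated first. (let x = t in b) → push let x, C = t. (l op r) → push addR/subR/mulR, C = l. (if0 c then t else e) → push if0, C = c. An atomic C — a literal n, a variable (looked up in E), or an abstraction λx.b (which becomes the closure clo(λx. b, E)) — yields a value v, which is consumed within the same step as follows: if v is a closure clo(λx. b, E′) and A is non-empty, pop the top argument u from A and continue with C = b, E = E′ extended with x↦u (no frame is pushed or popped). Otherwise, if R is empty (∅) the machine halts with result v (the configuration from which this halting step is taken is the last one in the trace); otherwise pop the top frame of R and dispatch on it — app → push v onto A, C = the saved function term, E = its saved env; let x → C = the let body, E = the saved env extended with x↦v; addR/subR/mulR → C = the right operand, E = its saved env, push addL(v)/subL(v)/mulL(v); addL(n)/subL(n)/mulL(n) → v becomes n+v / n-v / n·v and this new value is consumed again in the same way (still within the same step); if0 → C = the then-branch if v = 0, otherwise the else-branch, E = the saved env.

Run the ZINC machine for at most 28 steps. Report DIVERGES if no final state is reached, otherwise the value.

Answer: 4

Derivation:
t=0: [C=(if0 (-1 - 5) then (let y = 4 in 4) else ((λz. z) 4)) | E=∅ | A=∅ | R=∅]
t=1: [C=(-1 - 5) | E=∅ | A=∅ | R=[if0]]
t=2: [C=-1 | E=∅ | A=∅ | R=[subR :: if0]]
t=3: [C=5 | E=∅ | A=∅ | R=[subL(-1) :: if0]]
t=4: [C=((λz. z) 4) | E=∅ | A=∅ | R=∅]
t=5: [C=4 | E=∅ | A=∅ | R=[app]]
t=6: [C=(λz. z) | E=∅ | A=[4] | R=∅]
t=7: [C=z | E={z↦4} | A=∅ | R=∅]
→ final value 4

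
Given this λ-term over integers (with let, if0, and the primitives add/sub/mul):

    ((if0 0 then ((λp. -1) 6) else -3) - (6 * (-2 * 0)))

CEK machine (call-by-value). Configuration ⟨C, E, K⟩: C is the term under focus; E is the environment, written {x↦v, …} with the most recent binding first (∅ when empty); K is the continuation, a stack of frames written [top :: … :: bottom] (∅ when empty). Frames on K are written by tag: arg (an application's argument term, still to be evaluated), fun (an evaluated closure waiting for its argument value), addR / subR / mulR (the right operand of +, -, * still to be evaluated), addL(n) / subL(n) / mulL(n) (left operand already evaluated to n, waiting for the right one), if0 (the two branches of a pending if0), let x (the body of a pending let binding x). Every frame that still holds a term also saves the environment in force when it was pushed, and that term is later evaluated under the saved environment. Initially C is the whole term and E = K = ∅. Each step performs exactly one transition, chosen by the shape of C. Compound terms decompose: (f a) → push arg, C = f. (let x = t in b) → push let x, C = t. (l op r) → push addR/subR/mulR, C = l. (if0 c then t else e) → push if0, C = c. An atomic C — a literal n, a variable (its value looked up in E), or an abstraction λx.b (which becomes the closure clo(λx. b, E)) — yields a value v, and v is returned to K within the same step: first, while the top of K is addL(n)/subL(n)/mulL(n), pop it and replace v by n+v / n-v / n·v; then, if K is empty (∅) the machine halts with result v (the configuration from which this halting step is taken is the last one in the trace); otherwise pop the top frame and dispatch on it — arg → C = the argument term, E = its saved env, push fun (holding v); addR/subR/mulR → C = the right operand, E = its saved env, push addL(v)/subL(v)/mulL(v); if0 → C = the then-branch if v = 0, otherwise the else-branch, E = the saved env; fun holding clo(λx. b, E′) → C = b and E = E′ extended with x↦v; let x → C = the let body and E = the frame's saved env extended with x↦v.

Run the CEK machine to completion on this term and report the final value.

Answer: -1

Execution trace:
t=0: ⟨C=((if0 0 then ((λp. -1) 6) else -3) - (6 * (-2 * 0))); E=∅; K=∅⟩
t=1: ⟨C=(if0 0 then ((λp. -1) 6) else -3); E=∅; K=[subR]⟩
t=2: ⟨C=0; E=∅; K=[if0 :: subR]⟩
t=3: ⟨C=((λp. -1) 6); E=∅; K=[subR]⟩
t=4: ⟨C=(λp. -1); E=∅; K=[arg :: subR]⟩
t=5: ⟨C=6; E=∅; K=[fun :: subR]⟩
t=6: ⟨C=-1; E={p↦6}; K=[subR]⟩
t=7: ⟨C=(6 * (-2 * 0)); E=∅; K=[subL(-1)]⟩
t=8: ⟨C=6; E=∅; K=[mulR :: subL(-1)]⟩
t=9: ⟨C=(-2 * 0); E=∅; K=[mulL(6) :: subL(-1)]⟩
t=10: ⟨C=-2; E=∅; K=[mulR :: mulL(6) :: subL(-1)]⟩
t=11: ⟨C=0; E=∅; K=[mulL(-2) :: mulL(6) :: subL(-1)]⟩
→ final value -1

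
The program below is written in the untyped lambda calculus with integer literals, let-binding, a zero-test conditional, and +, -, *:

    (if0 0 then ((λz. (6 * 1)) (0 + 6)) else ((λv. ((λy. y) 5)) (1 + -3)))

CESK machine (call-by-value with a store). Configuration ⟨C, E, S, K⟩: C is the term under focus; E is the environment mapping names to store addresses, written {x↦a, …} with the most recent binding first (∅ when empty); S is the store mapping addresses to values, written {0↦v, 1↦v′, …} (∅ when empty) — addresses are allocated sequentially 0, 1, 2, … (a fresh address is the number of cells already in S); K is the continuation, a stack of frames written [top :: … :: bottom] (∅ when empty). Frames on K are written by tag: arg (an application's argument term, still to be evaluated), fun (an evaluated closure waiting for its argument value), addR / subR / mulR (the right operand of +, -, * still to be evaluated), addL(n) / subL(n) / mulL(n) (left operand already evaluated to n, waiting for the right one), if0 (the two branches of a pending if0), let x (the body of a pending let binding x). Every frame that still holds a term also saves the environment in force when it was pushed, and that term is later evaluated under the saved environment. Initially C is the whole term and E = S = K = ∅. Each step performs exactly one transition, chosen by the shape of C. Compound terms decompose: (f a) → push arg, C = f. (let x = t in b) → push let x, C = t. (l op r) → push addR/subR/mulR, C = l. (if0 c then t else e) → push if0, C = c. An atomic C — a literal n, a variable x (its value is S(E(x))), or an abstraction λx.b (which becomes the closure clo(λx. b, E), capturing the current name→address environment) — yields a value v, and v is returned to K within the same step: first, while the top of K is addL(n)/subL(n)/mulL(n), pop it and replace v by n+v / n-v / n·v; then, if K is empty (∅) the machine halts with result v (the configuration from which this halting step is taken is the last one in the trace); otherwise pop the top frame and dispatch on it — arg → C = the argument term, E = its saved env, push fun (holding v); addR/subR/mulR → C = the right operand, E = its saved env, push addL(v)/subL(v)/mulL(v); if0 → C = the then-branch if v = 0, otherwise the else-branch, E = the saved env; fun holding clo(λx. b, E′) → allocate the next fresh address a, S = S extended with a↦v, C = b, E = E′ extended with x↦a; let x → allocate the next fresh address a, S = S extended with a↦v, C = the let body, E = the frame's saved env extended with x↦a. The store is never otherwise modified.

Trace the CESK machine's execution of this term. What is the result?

0. ⟨C=(if0 0 then ((λz. (6 * 1)) (0 + 6)) else ((λv. ((λy. y) 5)) (1 + -3))); E=∅; S=∅; K=∅⟩
1. ⟨C=0; E=∅; S=∅; K=[if0]⟩
2. ⟨C=((λz. (6 * 1)) (0 + 6)); E=∅; S=∅; K=∅⟩
3. ⟨C=(λz. (6 * 1)); E=∅; S=∅; K=[arg]⟩
4. ⟨C=(0 + 6); E=∅; S=∅; K=[fun]⟩
5. ⟨C=0; E=∅; S=∅; K=[addR :: fun]⟩
6. ⟨C=6; E=∅; S=∅; K=[addL(0) :: fun]⟩
7. ⟨C=(6 * 1); E={z↦0}; S={0↦6}; K=∅⟩
8. ⟨C=6; E={z↦0}; S={0↦6}; K=[mulR]⟩
9. ⟨C=1; E={z↦0}; S={0↦6}; K=[mulL(6)]⟩
→ final value 6

Answer: 6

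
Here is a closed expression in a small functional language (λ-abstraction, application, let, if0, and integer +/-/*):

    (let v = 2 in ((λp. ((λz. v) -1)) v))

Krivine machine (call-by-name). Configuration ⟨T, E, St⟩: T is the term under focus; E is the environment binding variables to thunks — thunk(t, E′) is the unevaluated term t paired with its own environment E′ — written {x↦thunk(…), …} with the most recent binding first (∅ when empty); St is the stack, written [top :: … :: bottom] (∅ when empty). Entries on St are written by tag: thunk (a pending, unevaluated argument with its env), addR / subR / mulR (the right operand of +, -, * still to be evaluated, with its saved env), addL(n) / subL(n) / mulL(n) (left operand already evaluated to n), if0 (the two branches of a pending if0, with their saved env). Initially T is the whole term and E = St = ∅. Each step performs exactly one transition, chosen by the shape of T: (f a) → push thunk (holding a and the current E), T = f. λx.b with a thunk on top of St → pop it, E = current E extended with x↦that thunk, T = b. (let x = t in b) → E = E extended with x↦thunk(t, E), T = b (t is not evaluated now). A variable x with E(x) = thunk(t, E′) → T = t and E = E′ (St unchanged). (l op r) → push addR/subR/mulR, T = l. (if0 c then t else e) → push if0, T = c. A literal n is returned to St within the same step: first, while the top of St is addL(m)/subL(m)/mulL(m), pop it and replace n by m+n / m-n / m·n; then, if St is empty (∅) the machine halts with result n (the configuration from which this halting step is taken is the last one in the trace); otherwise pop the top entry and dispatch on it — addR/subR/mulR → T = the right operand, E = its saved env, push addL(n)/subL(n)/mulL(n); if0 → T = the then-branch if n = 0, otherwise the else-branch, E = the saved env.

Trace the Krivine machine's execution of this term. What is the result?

Answer: 2

Machine steps:
[0] [T=(let v = 2 in ((λp. ((λz. v) -1)) v)) | E=∅ | St=∅]
[1] [T=((λp. ((λz. v) -1)) v) | E={v↦thunk(2, ∅)} | St=∅]
[2] [T=(λp. ((λz. v) -1)) | E={v↦thunk(2, ∅)} | St=[thunk]]
[3] [T=((λz. v) -1) | E={p↦thunk(v, {v↦thunk(2, ∅)}), v↦thunk(2, ∅)} | St=∅]
[4] [T=(λz. v) | E={p↦thunk(v, {v↦thunk(2, ∅)}), v↦thunk(2, ∅)} | St=[thunk]]
[5] [T=v | E={z↦thunk(-1, {p↦thunk(v, {v↦thunk(2, ∅)}), v↦thunk(2, ∅)}), p↦thunk(v, {v↦thunk(2, ∅)}), v↦thunk(2, ∅)} | St=∅]
[6] [T=2 | E=∅ | St=∅]
→ final value 2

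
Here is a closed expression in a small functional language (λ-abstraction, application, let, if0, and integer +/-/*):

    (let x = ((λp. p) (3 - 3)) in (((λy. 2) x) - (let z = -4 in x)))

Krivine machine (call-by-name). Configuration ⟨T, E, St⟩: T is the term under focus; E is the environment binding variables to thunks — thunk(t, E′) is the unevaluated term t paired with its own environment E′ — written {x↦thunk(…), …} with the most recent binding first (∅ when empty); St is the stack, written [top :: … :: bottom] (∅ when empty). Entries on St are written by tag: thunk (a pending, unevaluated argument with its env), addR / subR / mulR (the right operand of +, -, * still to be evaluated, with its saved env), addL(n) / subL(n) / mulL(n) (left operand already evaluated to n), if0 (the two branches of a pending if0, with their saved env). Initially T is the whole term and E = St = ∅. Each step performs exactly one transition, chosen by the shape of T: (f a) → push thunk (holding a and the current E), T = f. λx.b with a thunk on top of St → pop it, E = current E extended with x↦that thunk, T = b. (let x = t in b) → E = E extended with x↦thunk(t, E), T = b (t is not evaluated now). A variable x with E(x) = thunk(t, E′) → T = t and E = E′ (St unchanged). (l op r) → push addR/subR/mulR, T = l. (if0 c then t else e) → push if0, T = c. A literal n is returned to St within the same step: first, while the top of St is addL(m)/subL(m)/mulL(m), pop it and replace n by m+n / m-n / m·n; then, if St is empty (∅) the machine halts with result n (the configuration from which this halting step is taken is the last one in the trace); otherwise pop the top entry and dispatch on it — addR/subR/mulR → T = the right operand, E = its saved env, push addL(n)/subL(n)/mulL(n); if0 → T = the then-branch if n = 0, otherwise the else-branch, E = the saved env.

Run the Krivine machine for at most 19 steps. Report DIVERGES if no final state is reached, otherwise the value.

Answer: 2

Execution trace:
[0] ⟨T=(let x = ((λp. p) (3 - 3)) in (((λy. 2) x) - (let z = -4 in x))); E=∅; St=∅⟩
[1] ⟨T=(((λy. 2) x) - (let z = -4 in x)); E={x↦thunk(((λp. p) (3 - 3)), ∅)}; St=∅⟩
[2] ⟨T=((λy. 2) x); E={x↦thunk(((λp. p) (3 - 3)), ∅)}; St=[subR]⟩
[3] ⟨T=(λy. 2); E={x↦thunk(((λp. p) (3 - 3)), ∅)}; St=[thunk :: subR]⟩
[4] ⟨T=2; E={y↦thunk(x, {x↦thunk(((λp. p) (3 - 3)), ∅)}), x↦thunk(((λp. p) (3 - 3)), ∅)}; St=[subR]⟩
[5] ⟨T=(let z = -4 in x); E={x↦thunk(((λp. p) (3 - 3)), ∅)}; St=[subL(2)]⟩
[6] ⟨T=x; E={z↦thunk(-4, {x↦thunk(((λp. p) (3 - 3)), ∅)}), x↦thunk(((λp. p) (3 - 3)), ∅)}; St=[subL(2)]⟩
[7] ⟨T=((λp. p) (3 - 3)); E=∅; St=[subL(2)]⟩
[8] ⟨T=(λp. p); E=∅; St=[thunk :: subL(2)]⟩
[9] ⟨T=p; E={p↦thunk((3 - 3), ∅)}; St=[subL(2)]⟩
[10] ⟨T=(3 - 3); E=∅; St=[subL(2)]⟩
[11] ⟨T=3; E=∅; St=[subR :: subL(2)]⟩
[12] ⟨T=3; E=∅; St=[subL(3) :: subL(2)]⟩
→ final value 2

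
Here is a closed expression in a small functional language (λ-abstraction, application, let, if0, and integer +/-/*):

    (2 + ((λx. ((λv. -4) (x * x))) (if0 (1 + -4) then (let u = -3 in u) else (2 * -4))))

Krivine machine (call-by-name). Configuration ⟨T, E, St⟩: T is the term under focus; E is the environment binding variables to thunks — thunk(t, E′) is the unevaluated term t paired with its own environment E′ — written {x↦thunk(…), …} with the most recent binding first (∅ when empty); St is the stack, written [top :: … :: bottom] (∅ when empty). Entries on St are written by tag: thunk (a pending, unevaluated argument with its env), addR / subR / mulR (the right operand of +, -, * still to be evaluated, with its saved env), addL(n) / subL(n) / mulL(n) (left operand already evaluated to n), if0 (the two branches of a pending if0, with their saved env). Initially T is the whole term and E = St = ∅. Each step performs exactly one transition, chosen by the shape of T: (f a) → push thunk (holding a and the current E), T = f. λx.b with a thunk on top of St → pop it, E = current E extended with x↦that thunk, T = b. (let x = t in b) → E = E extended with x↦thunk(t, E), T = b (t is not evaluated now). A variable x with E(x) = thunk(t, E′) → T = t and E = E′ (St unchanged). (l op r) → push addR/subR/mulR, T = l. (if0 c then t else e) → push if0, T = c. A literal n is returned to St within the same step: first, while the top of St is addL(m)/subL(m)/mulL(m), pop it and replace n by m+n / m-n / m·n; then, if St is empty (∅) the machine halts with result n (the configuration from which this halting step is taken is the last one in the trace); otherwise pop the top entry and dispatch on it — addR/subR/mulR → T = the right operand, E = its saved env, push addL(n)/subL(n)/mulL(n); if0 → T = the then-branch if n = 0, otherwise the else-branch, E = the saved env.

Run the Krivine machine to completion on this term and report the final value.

Answer: -2

Execution trace:
[0] <T=(2 + ((λx. ((λv. -4) (x * x))) (if0 (1 + -4) then (let u = -3 in u) else (2 * -4)))), E=∅, St=∅>
[1] <T=2, E=∅, St=[addR]>
[2] <T=((λx. ((λv. -4) (x * x))) (if0 (1 + -4) then (let u = -3 in u) else (2 * -4))), E=∅, St=[addL(2)]>
[3] <T=(λx. ((λv. -4) (x * x))), E=∅, St=[thunk :: addL(2)]>
[4] <T=((λv. -4) (x * x)), E={x↦thunk((if0 (1 + -4) then (let u = -3 in u) else (2 * -4)), ∅)}, St=[addL(2)]>
[5] <T=(λv. -4), E={x↦thunk((if0 (1 + -4) then (let u = -3 in u) else (2 * -4)), ∅)}, St=[thunk :: addL(2)]>
[6] <T=-4, E={v↦thunk((x * x), {x↦thunk((if0 (1 + -4) then (let u = -3 in u) else (2 * -4)), ∅)}), x↦thunk((if0 (1 + -4) then (let u = -3 in u) else (2 * -4)), ∅)}, St=[addL(2)]>
→ final value -2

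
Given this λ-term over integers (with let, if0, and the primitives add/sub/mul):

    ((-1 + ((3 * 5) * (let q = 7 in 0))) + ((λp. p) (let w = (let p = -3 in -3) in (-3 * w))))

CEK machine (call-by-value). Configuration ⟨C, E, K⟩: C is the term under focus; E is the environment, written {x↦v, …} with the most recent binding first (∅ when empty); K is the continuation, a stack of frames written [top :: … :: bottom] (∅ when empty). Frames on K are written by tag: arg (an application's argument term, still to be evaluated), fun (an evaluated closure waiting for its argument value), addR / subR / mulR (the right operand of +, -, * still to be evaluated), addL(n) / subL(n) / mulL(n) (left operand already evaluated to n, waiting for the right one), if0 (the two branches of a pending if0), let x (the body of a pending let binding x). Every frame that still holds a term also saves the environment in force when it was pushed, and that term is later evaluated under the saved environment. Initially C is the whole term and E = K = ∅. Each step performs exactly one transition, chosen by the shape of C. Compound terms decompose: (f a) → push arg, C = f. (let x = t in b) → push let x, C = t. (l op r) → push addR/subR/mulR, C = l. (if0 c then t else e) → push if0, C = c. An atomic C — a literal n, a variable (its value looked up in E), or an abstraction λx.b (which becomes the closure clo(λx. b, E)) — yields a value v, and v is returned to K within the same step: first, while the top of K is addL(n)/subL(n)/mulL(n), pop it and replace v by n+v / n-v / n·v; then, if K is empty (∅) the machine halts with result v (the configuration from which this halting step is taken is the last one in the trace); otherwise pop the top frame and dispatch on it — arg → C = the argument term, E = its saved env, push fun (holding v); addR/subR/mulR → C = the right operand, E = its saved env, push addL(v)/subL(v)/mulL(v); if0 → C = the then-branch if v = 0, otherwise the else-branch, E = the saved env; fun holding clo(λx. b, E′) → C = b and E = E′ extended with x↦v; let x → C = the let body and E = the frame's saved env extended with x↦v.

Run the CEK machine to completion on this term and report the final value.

step 0: ⟨C=((-1 + ((3 * 5) * (let q = 7 in 0))) + ((λp. p) (let w = (let p = -3 in -3) in (-3 * w)))); E=∅; K=∅⟩
step 1: ⟨C=(-1 + ((3 * 5) * (let q = 7 in 0))); E=∅; K=[addR]⟩
step 2: ⟨C=-1; E=∅; K=[addR :: addR]⟩
step 3: ⟨C=((3 * 5) * (let q = 7 in 0)); E=∅; K=[addL(-1) :: addR]⟩
step 4: ⟨C=(3 * 5); E=∅; K=[mulR :: addL(-1) :: addR]⟩
step 5: ⟨C=3; E=∅; K=[mulR :: mulR :: addL(-1) :: addR]⟩
step 6: ⟨C=5; E=∅; K=[mulL(3) :: mulR :: addL(-1) :: addR]⟩
step 7: ⟨C=(let q = 7 in 0); E=∅; K=[mulL(15) :: addL(-1) :: addR]⟩
step 8: ⟨C=7; E=∅; K=[let q :: mulL(15) :: addL(-1) :: addR]⟩
step 9: ⟨C=0; E={q↦7}; K=[mulL(15) :: addL(-1) :: addR]⟩
step 10: ⟨C=((λp. p) (let w = (let p = -3 in -3) in (-3 * w))); E=∅; K=[addL(-1)]⟩
step 11: ⟨C=(λp. p); E=∅; K=[arg :: addL(-1)]⟩
step 12: ⟨C=(let w = (let p = -3 in -3) in (-3 * w)); E=∅; K=[fun :: addL(-1)]⟩
step 13: ⟨C=(let p = -3 in -3); E=∅; K=[let w :: fun :: addL(-1)]⟩
step 14: ⟨C=-3; E=∅; K=[let p :: let w :: fun :: addL(-1)]⟩
step 15: ⟨C=-3; E={p↦-3}; K=[let w :: fun :: addL(-1)]⟩
step 16: ⟨C=(-3 * w); E={w↦-3}; K=[fun :: addL(-1)]⟩
step 17: ⟨C=-3; E={w↦-3}; K=[mulR :: fun :: addL(-1)]⟩
step 18: ⟨C=w; E={w↦-3}; K=[mulL(-3) :: fun :: addL(-1)]⟩
step 19: ⟨C=p; E={p↦9}; K=[addL(-1)]⟩
→ final value 8

Answer: 8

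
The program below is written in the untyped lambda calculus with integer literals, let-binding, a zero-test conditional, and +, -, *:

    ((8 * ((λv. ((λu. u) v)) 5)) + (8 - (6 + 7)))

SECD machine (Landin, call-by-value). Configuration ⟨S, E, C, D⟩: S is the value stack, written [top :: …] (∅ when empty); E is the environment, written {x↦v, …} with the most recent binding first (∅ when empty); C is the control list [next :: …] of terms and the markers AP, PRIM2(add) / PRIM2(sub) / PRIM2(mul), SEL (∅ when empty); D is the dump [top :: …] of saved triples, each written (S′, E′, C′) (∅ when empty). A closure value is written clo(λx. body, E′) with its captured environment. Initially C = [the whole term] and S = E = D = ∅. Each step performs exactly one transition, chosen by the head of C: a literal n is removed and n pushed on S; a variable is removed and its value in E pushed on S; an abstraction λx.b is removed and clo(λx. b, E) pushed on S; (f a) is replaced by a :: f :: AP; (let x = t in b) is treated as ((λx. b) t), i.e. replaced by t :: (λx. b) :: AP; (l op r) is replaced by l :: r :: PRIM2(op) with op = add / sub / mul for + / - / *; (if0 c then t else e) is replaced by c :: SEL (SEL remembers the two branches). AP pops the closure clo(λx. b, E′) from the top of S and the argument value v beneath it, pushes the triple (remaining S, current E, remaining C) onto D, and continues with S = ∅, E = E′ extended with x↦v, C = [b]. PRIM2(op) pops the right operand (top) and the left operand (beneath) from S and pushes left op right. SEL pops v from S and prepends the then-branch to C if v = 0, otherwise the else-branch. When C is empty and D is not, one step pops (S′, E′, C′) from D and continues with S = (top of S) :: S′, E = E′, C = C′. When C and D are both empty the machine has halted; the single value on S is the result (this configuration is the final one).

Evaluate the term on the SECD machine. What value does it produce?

t=0: ⟨S=∅; E=∅; C=[((8 * ((λv. ((λu. u) v)) 5)) + (8 - (6 + 7)))]; D=∅⟩
t=1: ⟨S=∅; E=∅; C=[(8 * ((λv. ((λu. u) v)) 5)) :: (8 - (6 + 7)) :: PRIM2(add)]; D=∅⟩
t=2: ⟨S=∅; E=∅; C=[8 :: ((λv. ((λu. u) v)) 5) :: PRIM2(mul) :: (8 - (6 + 7)) :: PRIM2(add)]; D=∅⟩
t=3: ⟨S=[8]; E=∅; C=[((λv. ((λu. u) v)) 5) :: PRIM2(mul) :: (8 - (6 + 7)) :: PRIM2(add)]; D=∅⟩
t=4: ⟨S=[8]; E=∅; C=[5 :: (λv. ((λu. u) v)) :: AP :: PRIM2(mul) :: (8 - (6 + 7)) :: PRIM2(add)]; D=∅⟩
t=5: ⟨S=[5 :: 8]; E=∅; C=[(λv. ((λu. u) v)) :: AP :: PRIM2(mul) :: (8 - (6 + 7)) :: PRIM2(add)]; D=∅⟩
t=6: ⟨S=[clo(λv. ((λu. u) v), ∅) :: 5 :: 8]; E=∅; C=[AP :: PRIM2(mul) :: (8 - (6 + 7)) :: PRIM2(add)]; D=∅⟩
t=7: ⟨S=∅; E={v↦5}; C=[((λu. u) v)]; D=[([8], ∅, [PRIM2(mul) :: (8 - (6 + 7)) :: PRIM2(add)])]⟩
t=8: ⟨S=∅; E={v↦5}; C=[v :: (λu. u) :: AP]; D=[([8], ∅, [PRIM2(mul) :: (8 - (6 + 7)) :: PRIM2(add)])]⟩
t=9: ⟨S=[5]; E={v↦5}; C=[(λu. u) :: AP]; D=[([8], ∅, [PRIM2(mul) :: (8 - (6 + 7)) :: PRIM2(add)])]⟩
t=10: ⟨S=[clo(λu. u, {v↦5}) :: 5]; E={v↦5}; C=[AP]; D=[([8], ∅, [PRIM2(mul) :: (8 - (6 + 7)) :: PRIM2(add)])]⟩
t=11: ⟨S=∅; E={u↦5, v↦5}; C=[u]; D=[(∅, {v↦5}, ∅) :: ([8], ∅, [PRIM2(mul) :: (8 - (6 + 7)) :: PRIM2(add)])]⟩
t=12: ⟨S=[5]; E={u↦5, v↦5}; C=∅; D=[(∅, {v↦5}, ∅) :: ([8], ∅, [PRIM2(mul) :: (8 - (6 + 7)) :: PRIM2(add)])]⟩
t=13: ⟨S=[5]; E={v↦5}; C=∅; D=[([8], ∅, [PRIM2(mul) :: (8 - (6 + 7)) :: PRIM2(add)])]⟩
t=14: ⟨S=[5 :: 8]; E=∅; C=[PRIM2(mul) :: (8 - (6 + 7)) :: PRIM2(add)]; D=∅⟩
t=15: ⟨S=[40]; E=∅; C=[(8 - (6 + 7)) :: PRIM2(add)]; D=∅⟩
t=16: ⟨S=[40]; E=∅; C=[8 :: (6 + 7) :: PRIM2(sub) :: PRIM2(add)]; D=∅⟩
t=17: ⟨S=[8 :: 40]; E=∅; C=[(6 + 7) :: PRIM2(sub) :: PRIM2(add)]; D=∅⟩
t=18: ⟨S=[8 :: 40]; E=∅; C=[6 :: 7 :: PRIM2(add) :: PRIM2(sub) :: PRIM2(add)]; D=∅⟩
t=19: ⟨S=[6 :: 8 :: 40]; E=∅; C=[7 :: PRIM2(add) :: PRIM2(sub) :: PRIM2(add)]; D=∅⟩
t=20: ⟨S=[7 :: 6 :: 8 :: 40]; E=∅; C=[PRIM2(add) :: PRIM2(sub) :: PRIM2(add)]; D=∅⟩
t=21: ⟨S=[13 :: 8 :: 40]; E=∅; C=[PRIM2(sub) :: PRIM2(add)]; D=∅⟩
t=22: ⟨S=[-5 :: 40]; E=∅; C=[PRIM2(add)]; D=∅⟩
t=23: ⟨S=[35]; E=∅; C=∅; D=∅⟩
→ final value 35

Answer: 35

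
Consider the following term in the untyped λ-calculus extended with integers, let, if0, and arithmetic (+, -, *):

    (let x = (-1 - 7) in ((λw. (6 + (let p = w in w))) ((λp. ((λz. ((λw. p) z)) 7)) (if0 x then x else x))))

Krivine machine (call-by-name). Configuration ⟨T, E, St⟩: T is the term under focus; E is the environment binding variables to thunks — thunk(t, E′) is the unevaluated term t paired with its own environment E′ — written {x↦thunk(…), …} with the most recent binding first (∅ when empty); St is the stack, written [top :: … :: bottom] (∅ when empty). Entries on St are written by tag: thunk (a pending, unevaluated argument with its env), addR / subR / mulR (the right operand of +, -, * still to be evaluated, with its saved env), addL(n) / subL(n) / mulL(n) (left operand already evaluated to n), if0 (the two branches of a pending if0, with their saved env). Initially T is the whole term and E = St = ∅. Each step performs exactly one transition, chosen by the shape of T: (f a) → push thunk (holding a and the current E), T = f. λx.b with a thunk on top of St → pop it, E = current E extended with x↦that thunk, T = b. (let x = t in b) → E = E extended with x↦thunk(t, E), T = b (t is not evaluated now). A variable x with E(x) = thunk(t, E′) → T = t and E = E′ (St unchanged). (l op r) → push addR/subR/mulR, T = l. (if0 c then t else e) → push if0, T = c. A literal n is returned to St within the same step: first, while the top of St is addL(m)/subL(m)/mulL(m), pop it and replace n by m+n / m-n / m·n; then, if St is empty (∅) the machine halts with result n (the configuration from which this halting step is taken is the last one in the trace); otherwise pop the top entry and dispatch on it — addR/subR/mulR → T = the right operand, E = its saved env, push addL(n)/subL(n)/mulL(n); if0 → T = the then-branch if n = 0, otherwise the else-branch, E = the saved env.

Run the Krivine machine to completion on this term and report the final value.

Answer: -2

Derivation:
t=0: ⟨T=(let x = (-1 - 7) in ((λw. (6 + (let p = w in w))) ((λp. ((λz. ((λw. p) z)) 7)) (if0 x then x else x)))); E=∅; St=∅⟩
t=1: ⟨T=((λw. (6 + (let p = w in w))) ((λp. ((λz. ((λw. p) z)) 7)) (if0 x then x else x))); E={x↦thunk((-1 - 7), ∅)}; St=∅⟩
t=2: ⟨T=(λw. (6 + (let p = w in w))); E={x↦thunk((-1 - 7), ∅)}; St=[thunk]⟩
t=3: ⟨T=(6 + (let p = w in w)); E={w↦thunk(((λp. ((λz. ((λw. p) z)) 7)) (if0 x then x else x)), {x↦thunk((-1 - 7), ∅)}), x↦thunk((-1 - 7), ∅)}; St=∅⟩
t=4: ⟨T=6; E={w↦thunk(((λp. ((λz. ((λw. p) z)) 7)) (if0 x then x else x)), {x↦thunk((-1 - 7), ∅)}), x↦thunk((-1 - 7), ∅)}; St=[addR]⟩
t=5: ⟨T=(let p = w in w); E={w↦thunk(((λp. ((λz. ((λw. p) z)) 7)) (if0 x then x else x)), {x↦thunk((-1 - 7), ∅)}), x↦thunk((-1 - 7), ∅)}; St=[addL(6)]⟩
t=6: ⟨T=w; E={p↦thunk(w, {w↦thunk(((λp. ((λz. ((λw. p) z)) 7)) (if0 x then x else x)), {x↦thunk((-1 - 7), ∅)}), x↦thunk((-1 - 7), ∅)}), w↦thunk(((λp. ((λz. ((λw. p) z)) 7)) (if0 x then x else x)), {x↦thunk((-1 - 7), ∅)}), x↦thunk((-1 - 7), ∅)}; St=[addL(6)]⟩
t=7: ⟨T=((λp. ((λz. ((λw. p) z)) 7)) (if0 x then x else x)); E={x↦thunk((-1 - 7), ∅)}; St=[addL(6)]⟩
t=8: ⟨T=(λp. ((λz. ((λw. p) z)) 7)); E={x↦thunk((-1 - 7), ∅)}; St=[thunk :: addL(6)]⟩
t=9: ⟨T=((λz. ((λw. p) z)) 7); E={p↦thunk((if0 x then x else x), {x↦thunk((-1 - 7), ∅)}), x↦thunk((-1 - 7), ∅)}; St=[addL(6)]⟩
t=10: ⟨T=(λz. ((λw. p) z)); E={p↦thunk((if0 x then x else x), {x↦thunk((-1 - 7), ∅)}), x↦thunk((-1 - 7), ∅)}; St=[thunk :: addL(6)]⟩
t=11: ⟨T=((λw. p) z); E={z↦thunk(7, {p↦thunk((if0 x then x else x), {x↦thunk((-1 - 7), ∅)}), x↦thunk((-1 - 7), ∅)}), p↦thunk((if0 x then x else x), {x↦thunk((-1 - 7), ∅)}), x↦thunk((-1 - 7), ∅)}; St=[addL(6)]⟩
t=12: ⟨T=(λw. p); E={z↦thunk(7, {p↦thunk((if0 x then x else x), {x↦thunk((-1 - 7), ∅)}), x↦thunk((-1 - 7), ∅)}), p↦thunk((if0 x then x else x), {x↦thunk((-1 - 7), ∅)}), x↦thunk((-1 - 7), ∅)}; St=[thunk :: addL(6)]⟩
t=13: ⟨T=p; E={w↦thunk(z, {z↦thunk(7, {p↦thunk((if0 x then x else x), {x↦thunk((-1 - 7), ∅)}), x↦thunk((-1 - 7), ∅)}), p↦thunk((if0 x then x else x), {x↦thunk((-1 - 7), ∅)}), x↦thunk((-1 - 7), ∅)}), z↦thunk(7, {p↦thunk((if0 x then x else x), {x↦thunk((-1 - 7), ∅)}), x↦thunk((-1 - 7), ∅)}), p↦thunk((if0 x then x else x), {x↦thunk((-1 - 7), ∅)}), x↦thunk((-1 - 7), ∅)}; St=[addL(6)]⟩
t=14: ⟨T=(if0 x then x else x); E={x↦thunk((-1 - 7), ∅)}; St=[addL(6)]⟩
t=15: ⟨T=x; E={x↦thunk((-1 - 7), ∅)}; St=[if0 :: addL(6)]⟩
t=16: ⟨T=(-1 - 7); E=∅; St=[if0 :: addL(6)]⟩
t=17: ⟨T=-1; E=∅; St=[subR :: if0 :: addL(6)]⟩
t=18: ⟨T=7; E=∅; St=[subL(-1) :: if0 :: addL(6)]⟩
t=19: ⟨T=x; E={x↦thunk((-1 - 7), ∅)}; St=[addL(6)]⟩
t=20: ⟨T=(-1 - 7); E=∅; St=[addL(6)]⟩
t=21: ⟨T=-1; E=∅; St=[subR :: addL(6)]⟩
t=22: ⟨T=7; E=∅; St=[subL(-1) :: addL(6)]⟩
→ final value -2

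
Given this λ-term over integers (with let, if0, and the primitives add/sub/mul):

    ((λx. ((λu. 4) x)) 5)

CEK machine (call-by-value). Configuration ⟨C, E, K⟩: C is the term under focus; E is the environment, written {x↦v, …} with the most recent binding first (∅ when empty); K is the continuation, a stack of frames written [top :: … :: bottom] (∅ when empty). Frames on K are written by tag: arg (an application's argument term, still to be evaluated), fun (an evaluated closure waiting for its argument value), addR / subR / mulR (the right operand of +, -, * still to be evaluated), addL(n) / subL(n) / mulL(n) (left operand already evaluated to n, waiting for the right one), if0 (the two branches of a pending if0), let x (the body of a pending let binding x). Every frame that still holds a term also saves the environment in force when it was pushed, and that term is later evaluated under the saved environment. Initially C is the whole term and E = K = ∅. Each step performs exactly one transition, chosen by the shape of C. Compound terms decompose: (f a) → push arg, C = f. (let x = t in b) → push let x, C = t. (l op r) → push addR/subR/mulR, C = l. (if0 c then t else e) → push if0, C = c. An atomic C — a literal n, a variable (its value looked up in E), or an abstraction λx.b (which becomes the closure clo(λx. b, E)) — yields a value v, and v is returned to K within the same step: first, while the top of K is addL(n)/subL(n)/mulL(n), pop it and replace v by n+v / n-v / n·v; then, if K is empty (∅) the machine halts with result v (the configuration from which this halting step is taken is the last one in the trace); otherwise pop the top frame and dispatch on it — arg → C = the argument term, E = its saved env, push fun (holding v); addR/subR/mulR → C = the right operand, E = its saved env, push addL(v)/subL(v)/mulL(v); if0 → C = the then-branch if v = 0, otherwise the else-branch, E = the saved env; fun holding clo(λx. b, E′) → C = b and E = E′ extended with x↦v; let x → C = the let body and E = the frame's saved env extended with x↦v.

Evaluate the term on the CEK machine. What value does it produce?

Answer: 4

Execution trace:
0. ⟨C=((λx. ((λu. 4) x)) 5); E=∅; K=∅⟩
1. ⟨C=(λx. ((λu. 4) x)); E=∅; K=[arg]⟩
2. ⟨C=5; E=∅; K=[fun]⟩
3. ⟨C=((λu. 4) x); E={x↦5}; K=∅⟩
4. ⟨C=(λu. 4); E={x↦5}; K=[arg]⟩
5. ⟨C=x; E={x↦5}; K=[fun]⟩
6. ⟨C=4; E={u↦5, x↦5}; K=∅⟩
→ final value 4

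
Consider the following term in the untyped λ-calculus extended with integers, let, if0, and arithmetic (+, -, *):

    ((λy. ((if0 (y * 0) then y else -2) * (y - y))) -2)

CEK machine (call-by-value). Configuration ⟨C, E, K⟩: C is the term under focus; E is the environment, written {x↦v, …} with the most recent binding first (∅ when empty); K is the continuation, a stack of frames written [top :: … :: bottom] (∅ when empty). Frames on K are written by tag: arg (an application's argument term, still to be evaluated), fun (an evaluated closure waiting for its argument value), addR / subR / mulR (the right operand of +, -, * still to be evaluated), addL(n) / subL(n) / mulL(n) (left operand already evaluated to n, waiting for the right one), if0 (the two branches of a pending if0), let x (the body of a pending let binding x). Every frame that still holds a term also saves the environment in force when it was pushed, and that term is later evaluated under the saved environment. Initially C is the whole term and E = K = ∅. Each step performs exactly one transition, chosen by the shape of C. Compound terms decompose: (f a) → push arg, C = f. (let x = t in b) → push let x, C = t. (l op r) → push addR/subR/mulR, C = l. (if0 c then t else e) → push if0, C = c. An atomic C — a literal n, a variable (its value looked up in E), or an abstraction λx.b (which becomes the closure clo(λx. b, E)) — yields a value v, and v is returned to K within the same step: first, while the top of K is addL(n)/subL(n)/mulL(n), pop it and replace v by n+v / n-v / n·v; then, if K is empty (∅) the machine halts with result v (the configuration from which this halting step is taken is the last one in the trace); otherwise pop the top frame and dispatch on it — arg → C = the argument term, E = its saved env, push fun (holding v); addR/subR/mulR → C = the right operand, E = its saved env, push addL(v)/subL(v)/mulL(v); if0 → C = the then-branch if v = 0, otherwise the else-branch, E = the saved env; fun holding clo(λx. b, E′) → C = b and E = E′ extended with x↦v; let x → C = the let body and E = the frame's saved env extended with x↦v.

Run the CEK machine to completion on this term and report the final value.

Answer: 0

Machine steps:
[0] ⟨C=((λy. ((if0 (y * 0) then y else -2) * (y - y))) -2); E=∅; K=∅⟩
[1] ⟨C=(λy. ((if0 (y * 0) then y else -2) * (y - y))); E=∅; K=[arg]⟩
[2] ⟨C=-2; E=∅; K=[fun]⟩
[3] ⟨C=((if0 (y * 0) then y else -2) * (y - y)); E={y↦-2}; K=∅⟩
[4] ⟨C=(if0 (y * 0) then y else -2); E={y↦-2}; K=[mulR]⟩
[5] ⟨C=(y * 0); E={y↦-2}; K=[if0 :: mulR]⟩
[6] ⟨C=y; E={y↦-2}; K=[mulR :: if0 :: mulR]⟩
[7] ⟨C=0; E={y↦-2}; K=[mulL(-2) :: if0 :: mulR]⟩
[8] ⟨C=y; E={y↦-2}; K=[mulR]⟩
[9] ⟨C=(y - y); E={y↦-2}; K=[mulL(-2)]⟩
[10] ⟨C=y; E={y↦-2}; K=[subR :: mulL(-2)]⟩
[11] ⟨C=y; E={y↦-2}; K=[subL(-2) :: mulL(-2)]⟩
→ final value 0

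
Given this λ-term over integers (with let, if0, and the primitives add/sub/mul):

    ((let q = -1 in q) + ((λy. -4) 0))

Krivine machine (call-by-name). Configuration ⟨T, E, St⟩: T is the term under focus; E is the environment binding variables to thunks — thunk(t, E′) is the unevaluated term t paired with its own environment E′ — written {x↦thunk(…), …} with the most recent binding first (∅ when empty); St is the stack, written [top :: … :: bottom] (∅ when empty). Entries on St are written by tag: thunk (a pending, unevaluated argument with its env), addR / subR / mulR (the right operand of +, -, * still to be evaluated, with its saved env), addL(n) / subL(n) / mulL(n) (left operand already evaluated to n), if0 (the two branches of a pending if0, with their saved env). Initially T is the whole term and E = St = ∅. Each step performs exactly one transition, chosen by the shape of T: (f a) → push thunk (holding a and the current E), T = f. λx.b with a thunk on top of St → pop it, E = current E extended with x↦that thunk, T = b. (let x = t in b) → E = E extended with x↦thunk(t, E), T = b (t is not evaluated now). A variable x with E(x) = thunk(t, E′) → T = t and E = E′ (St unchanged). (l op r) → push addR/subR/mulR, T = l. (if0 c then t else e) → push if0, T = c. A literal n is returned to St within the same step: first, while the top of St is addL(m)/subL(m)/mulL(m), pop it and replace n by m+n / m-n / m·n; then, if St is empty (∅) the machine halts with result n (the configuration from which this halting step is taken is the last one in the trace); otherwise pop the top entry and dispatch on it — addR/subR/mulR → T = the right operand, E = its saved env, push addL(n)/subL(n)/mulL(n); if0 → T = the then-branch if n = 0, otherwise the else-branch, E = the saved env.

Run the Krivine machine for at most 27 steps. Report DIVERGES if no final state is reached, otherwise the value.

Answer: -5

Machine steps:
step 0: ⟨T=((let q = -1 in q) + ((λy. -4) 0)); E=∅; St=∅⟩
step 1: ⟨T=(let q = -1 in q); E=∅; St=[addR]⟩
step 2: ⟨T=q; E={q↦thunk(-1, ∅)}; St=[addR]⟩
step 3: ⟨T=-1; E=∅; St=[addR]⟩
step 4: ⟨T=((λy. -4) 0); E=∅; St=[addL(-1)]⟩
step 5: ⟨T=(λy. -4); E=∅; St=[thunk :: addL(-1)]⟩
step 6: ⟨T=-4; E={y↦thunk(0, ∅)}; St=[addL(-1)]⟩
→ final value -5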